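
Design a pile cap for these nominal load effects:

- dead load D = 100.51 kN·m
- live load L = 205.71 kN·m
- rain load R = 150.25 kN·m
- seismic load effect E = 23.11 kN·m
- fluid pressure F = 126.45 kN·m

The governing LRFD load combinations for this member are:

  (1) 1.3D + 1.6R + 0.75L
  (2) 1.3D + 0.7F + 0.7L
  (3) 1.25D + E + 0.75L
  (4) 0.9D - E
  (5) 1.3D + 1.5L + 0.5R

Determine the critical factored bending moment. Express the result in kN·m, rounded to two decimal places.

(1) 1.3(100.51) + 1.6(150.25) + 0.75(205.71) = 525.35
(2) 1.3(100.51) + 0.7(126.45) + 0.7(205.71) = 130.66 + 88.52 + 144.00 = 363.18
(3) 1.25(100.51) + 1.0(23.11) + 0.75(205.71) = 125.64 + 23.11 + 154.28 = 303.03
(4) 0.9(100.51) - 1.0(23.11) = 90.46 - 23.11 = 67.35
(5) 1.3(100.51) + 1.5(205.71) + 0.5(150.25) = 514.35
Maximum is from combination 1.

525.35 kN·m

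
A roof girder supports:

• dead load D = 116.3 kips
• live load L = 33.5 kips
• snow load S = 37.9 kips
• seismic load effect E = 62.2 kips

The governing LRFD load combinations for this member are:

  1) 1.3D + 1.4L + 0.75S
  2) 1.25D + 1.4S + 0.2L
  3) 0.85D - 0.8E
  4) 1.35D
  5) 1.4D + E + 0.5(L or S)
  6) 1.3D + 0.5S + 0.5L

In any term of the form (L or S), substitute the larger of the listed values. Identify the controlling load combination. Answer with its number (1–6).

(L or S) → S = 37.9 kips.
1) 1.3(116.3) + 1.4(33.5) + 0.75(37.9) = 151.19 + 46.90 + 28.43 = 226.52
2) 1.25(116.3) + 1.4(37.9) + 0.2(33.5) = 145.38 + 53.06 + 6.70 = 205.14
3) 0.85(116.3) - 0.8(62.2) = 98.86 - 49.76 = 49.10
4) 1.35(116.3) = 157.01
5) 1.4(116.3) + 1.0(62.2) + 0.5(37.9) = 162.82 + 62.20 + 18.95 = 243.97
6) 1.3(116.3) + 0.5(37.9) + 0.5(33.5) = 151.19 + 18.95 + 16.75 = 186.89
The largest value is 243.97 kips from combination 5.

Combination 5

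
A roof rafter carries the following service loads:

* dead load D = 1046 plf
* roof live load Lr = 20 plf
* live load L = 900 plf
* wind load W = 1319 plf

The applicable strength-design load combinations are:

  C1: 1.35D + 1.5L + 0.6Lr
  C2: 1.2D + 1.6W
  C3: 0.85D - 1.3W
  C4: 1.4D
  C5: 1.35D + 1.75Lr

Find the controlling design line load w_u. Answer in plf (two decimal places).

3365.60 plf

C1: 1.35(1046) + 1.5(900) + 0.6(20) = 2774.10
C2: 1.2(1046) + 1.6(1319) = 3365.60
C3: 0.85(1046) - 1.3(1319) = -825.60
C4: 1.4(1046) = 1464.40
C5: 1.35(1046) + 1.75(20) = 1447.10
The controlling combination is 2, giving 3365.60 plf.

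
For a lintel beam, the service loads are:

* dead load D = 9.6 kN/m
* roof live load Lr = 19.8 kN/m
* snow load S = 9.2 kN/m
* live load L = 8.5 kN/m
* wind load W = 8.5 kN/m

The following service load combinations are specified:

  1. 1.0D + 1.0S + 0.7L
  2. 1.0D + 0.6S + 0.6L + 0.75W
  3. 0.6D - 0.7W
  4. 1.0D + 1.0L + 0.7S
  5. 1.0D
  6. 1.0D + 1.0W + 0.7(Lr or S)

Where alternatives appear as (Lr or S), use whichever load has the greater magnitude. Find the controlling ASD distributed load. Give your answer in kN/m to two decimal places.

31.96 kN/m

(Lr or S) → Lr = 19.8 kN/m.
1. 1.0(9.6) + 1.0(9.2) + 0.7(8.5) = 9.60 + 9.20 + 5.95 = 24.75
2. 1.0(9.6) + 0.6(9.2) + 0.6(8.5) + 0.75(8.5) = 9.60 + 5.52 + 5.10 + 6.38 = 26.60
3. 0.6(9.6) - 0.7(8.5) = 5.76 - 5.95 = -0.19
4. 1.0(9.6) + 1.0(8.5) + 0.7(9.2) = 9.60 + 8.50 + 6.44 = 24.54
5. 1.0(9.6) = 9.60
6. 1.0(9.6) + 1.0(8.5) + 0.7(19.8) = 9.60 + 8.50 + 13.86 = 31.96
The controlling combination is 6, giving 31.96 kN/m.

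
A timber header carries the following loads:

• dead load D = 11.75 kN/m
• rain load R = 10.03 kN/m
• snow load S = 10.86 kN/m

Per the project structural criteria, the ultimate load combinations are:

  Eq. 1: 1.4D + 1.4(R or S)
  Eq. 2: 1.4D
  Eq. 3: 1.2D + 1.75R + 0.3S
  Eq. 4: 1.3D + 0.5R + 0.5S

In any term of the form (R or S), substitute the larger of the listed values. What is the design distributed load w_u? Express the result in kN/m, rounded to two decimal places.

34.91 kN/m

(R or S) → S = 10.86 kN/m.
Eq. 1: 1.4(11.75) + 1.4(10.86) = 31.65
Eq. 2: 1.4(11.75) = 16.45
Eq. 3: 1.2(11.75) + 1.75(10.03) + 0.3(10.86) = 34.91
Eq. 4: 1.3(11.75) + 0.5(10.03) + 0.5(10.86) = 25.72
Combination 3 governs: w_u = 34.91 kN/m.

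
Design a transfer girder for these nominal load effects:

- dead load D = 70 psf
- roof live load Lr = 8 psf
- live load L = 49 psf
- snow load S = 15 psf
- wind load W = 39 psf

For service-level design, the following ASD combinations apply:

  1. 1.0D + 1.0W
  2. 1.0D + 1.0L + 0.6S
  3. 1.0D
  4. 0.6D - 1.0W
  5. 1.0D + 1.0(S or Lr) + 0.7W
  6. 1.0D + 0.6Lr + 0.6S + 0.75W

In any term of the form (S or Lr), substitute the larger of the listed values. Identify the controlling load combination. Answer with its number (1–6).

(S or Lr) → S = 15 psf.
1. 1.0(70) + 1.0(39) = 70.00 + 39.00 = 109.00
2. 1.0(70) + 1.0(49) + 0.6(15) = 70.00 + 49.00 + 9.00 = 128.00
3. 1.0(70) = 70.00
4. 0.6(70) - 1.0(39) = 42.00 - 39.00 = 3.00
5. 1.0(70) + 1.0(15) + 0.7(39) = 70.00 + 15.00 + 27.30 = 112.30
6. 1.0(70) + 0.6(8) + 0.6(15) + 0.75(39) = 70.00 + 4.80 + 9.00 + 29.25 = 113.05
The largest value is 128.00 psf from combination 2.

Combination 2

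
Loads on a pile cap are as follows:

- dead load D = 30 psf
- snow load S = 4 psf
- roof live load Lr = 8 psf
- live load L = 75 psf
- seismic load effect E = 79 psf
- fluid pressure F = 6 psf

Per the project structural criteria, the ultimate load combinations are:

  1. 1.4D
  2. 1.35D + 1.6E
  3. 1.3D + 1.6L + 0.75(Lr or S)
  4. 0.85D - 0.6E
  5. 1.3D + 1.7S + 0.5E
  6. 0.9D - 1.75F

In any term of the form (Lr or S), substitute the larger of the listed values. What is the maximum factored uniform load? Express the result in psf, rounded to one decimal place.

166.9 psf

(Lr or S) → Lr = 8 psf.
1. 1.4(30) = 42.0
2. 1.35(30) + 1.6(79) = 40.5 + 126.4 = 166.9
3. 1.3(30) + 1.6(75) + 0.75(8) = 39.0 + 120.0 + 6.0 = 165.0
4. 0.85(30) - 0.6(79) = 25.5 - 47.4 = -21.9
5. 1.3(30) + 1.7(4) + 0.5(79) = 39.0 + 6.8 + 39.5 = 85.3
6. 0.9(30) - 1.75(6) = 27.0 - 10.5 = 16.5
Maximum is from combination 2.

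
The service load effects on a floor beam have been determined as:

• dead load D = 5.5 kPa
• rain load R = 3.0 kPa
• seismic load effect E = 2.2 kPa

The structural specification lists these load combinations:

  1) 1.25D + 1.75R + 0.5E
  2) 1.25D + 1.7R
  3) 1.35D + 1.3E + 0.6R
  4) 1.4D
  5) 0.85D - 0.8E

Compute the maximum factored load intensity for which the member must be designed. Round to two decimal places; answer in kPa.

1) 1.25(5.5) + 1.75(3.0) + 0.5(2.2) = 13.23
2) 1.25(5.5) + 1.7(3.0) = 11.98
3) 1.35(5.5) + 1.3(2.2) + 0.6(3.0) = 12.09
4) 1.4(5.5) = 7.70
5) 0.85(5.5) - 0.8(2.2) = 2.92
Combination 1 governs: q_u = 13.23 kPa.

13.23 kPa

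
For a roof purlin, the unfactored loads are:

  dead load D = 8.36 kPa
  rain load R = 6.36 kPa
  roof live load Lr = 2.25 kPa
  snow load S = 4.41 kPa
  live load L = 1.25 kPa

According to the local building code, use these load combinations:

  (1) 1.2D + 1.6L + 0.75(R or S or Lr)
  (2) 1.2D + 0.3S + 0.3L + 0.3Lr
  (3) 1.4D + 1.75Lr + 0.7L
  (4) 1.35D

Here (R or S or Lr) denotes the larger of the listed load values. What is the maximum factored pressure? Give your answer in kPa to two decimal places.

(R or S or Lr) → R = 6.36 kPa.
(1) 1.2(8.36) + 1.6(1.25) + 0.75(6.36) = 10.03 + 2.00 + 4.77 = 16.80
(2) 1.2(8.36) + 0.3(4.41) + 0.3(1.25) + 0.3(2.25) = 10.03 + 1.32 + 0.38 + 0.68 = 12.41
(3) 1.4(8.36) + 1.75(2.25) + 0.7(1.25) = 11.70 + 3.94 + 0.88 = 16.52
(4) 1.35(8.36) = 11.29
Maximum is from combination 1.

16.80 kPa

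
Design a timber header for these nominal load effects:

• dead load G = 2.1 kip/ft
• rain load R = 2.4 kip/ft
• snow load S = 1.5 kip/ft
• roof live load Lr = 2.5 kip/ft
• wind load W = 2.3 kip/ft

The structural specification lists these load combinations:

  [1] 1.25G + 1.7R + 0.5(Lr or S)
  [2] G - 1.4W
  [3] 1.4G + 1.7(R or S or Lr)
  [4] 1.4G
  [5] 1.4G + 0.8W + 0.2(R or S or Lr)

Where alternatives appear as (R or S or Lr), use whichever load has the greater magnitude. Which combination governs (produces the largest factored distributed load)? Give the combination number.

Combination 1

(Lr or S) → Lr = 2.5 kip/ft; (R or S or Lr) → Lr = 2.5 kip/ft.
[1] 1.25(2.1) + 1.7(2.4) + 0.5(2.5) = 7.96
[2] 1.0(2.1) - 1.4(2.3) = -1.12
[3] 1.4(2.1) + 1.7(2.5) = 7.19
[4] 1.4(2.1) = 2.94
[5] 1.4(2.1) + 0.8(2.3) + 0.2(2.5) = 5.28
The largest value is 7.96 kip/ft from combination 1.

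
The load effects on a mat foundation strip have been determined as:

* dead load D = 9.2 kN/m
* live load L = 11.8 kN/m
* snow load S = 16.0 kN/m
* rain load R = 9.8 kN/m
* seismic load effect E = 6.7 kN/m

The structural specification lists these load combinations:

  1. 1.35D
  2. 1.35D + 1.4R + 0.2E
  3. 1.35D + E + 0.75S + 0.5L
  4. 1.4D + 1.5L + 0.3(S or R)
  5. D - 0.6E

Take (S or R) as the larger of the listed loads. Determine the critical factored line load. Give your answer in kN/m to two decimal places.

37.02 kN/m

(S or R) → S = 16.0 kN/m.
1. 1.35(9.2) = 12.42
2. 1.35(9.2) + 1.4(9.8) + 0.2(6.7) = 12.42 + 13.72 + 1.34 = 27.48
3. 1.35(9.2) + 1.0(6.7) + 0.75(16.0) + 0.5(11.8) = 12.42 + 6.70 + 12.00 + 5.90 = 37.02
4. 1.4(9.2) + 1.5(11.8) + 0.3(16.0) = 12.88 + 17.70 + 4.80 = 35.38
5. 1.0(9.2) - 0.6(6.7) = 9.20 - 4.02 = 5.18
Maximum is from combination 3.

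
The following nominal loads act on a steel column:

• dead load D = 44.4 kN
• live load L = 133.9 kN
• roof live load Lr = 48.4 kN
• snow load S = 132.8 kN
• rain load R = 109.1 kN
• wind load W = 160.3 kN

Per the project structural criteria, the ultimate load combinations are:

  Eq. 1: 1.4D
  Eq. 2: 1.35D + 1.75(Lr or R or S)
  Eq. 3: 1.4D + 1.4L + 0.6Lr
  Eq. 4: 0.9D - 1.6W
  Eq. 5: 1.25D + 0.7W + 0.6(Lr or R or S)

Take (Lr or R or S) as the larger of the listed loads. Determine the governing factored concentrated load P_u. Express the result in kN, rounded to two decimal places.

(Lr or R or S) → S = 132.8 kN.
Eq. 1: 1.4(44.4) = 62.16
Eq. 2: 1.35(44.4) + 1.75(132.8) = 59.94 + 232.40 = 292.34
Eq. 3: 1.4(44.4) + 1.4(133.9) + 0.6(48.4) = 62.16 + 187.46 + 29.04 = 278.66
Eq. 4: 0.9(44.4) - 1.6(160.3) = 39.96 - 256.48 = -216.52
Eq. 5: 1.25(44.4) + 0.7(160.3) + 0.6(132.8) = 55.50 + 112.21 + 79.68 = 247.39
Maximum is from combination 2.

292.34 kN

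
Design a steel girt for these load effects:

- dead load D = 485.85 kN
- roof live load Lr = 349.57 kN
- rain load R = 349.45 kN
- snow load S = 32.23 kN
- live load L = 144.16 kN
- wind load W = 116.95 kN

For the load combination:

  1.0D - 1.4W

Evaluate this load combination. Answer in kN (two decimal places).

1.0(485.85) - 1.4(116.95) = 485.85 - 163.73 = 322.12
N_u = 322.12 kN.

322.12 kN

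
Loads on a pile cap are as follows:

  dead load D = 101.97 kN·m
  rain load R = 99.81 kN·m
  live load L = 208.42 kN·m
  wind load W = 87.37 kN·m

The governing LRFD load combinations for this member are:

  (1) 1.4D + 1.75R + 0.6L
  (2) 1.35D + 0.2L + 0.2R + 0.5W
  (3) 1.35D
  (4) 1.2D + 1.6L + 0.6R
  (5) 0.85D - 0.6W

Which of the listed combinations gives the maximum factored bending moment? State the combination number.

(1) 1.4(101.97) + 1.75(99.81) + 0.6(208.42) = 142.76 + 174.67 + 125.05 = 442.48
(2) 1.35(101.97) + 0.2(208.42) + 0.2(99.81) + 0.5(87.37) = 137.66 + 41.68 + 19.96 + 43.69 = 242.99
(3) 1.35(101.97) = 137.66
(4) 1.2(101.97) + 1.6(208.42) + 0.6(99.81) = 122.36 + 333.47 + 59.89 = 515.72
(5) 0.85(101.97) - 0.6(87.37) = 86.67 - 52.42 = 34.25
The largest value is 515.72 kN·m from combination 4.

Combination 4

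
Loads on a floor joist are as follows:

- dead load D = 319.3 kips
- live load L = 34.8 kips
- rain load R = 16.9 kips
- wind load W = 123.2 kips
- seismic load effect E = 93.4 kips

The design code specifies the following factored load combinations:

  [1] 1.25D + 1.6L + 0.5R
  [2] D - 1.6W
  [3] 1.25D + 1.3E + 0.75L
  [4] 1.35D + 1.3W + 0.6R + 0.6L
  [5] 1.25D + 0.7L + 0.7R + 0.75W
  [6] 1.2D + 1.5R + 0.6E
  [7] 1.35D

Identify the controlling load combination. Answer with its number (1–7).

[1] 1.25(319.3) + 1.6(34.8) + 0.5(16.9) = 399.1 + 55.7 + 8.5 = 463.3
[2] 1.0(319.3) - 1.6(123.2) = 319.3 - 197.1 = 122.2
[3] 1.25(319.3) + 1.3(93.4) + 0.75(34.8) = 399.1 + 121.4 + 26.1 = 546.6
[4] 1.35(319.3) + 1.3(123.2) + 0.6(16.9) + 0.6(34.8) = 622.2
[5] 1.25(319.3) + 0.7(34.8) + 0.7(16.9) + 0.75(123.2) = 399.1 + 24.4 + 11.8 + 92.4 = 527.7
[6] 1.2(319.3) + 1.5(16.9) + 0.6(93.4) = 383.2 + 25.4 + 56.0 = 464.6
[7] 1.35(319.3) = 431.1
The largest value is 622.2 kips from combination 4.

Combination 4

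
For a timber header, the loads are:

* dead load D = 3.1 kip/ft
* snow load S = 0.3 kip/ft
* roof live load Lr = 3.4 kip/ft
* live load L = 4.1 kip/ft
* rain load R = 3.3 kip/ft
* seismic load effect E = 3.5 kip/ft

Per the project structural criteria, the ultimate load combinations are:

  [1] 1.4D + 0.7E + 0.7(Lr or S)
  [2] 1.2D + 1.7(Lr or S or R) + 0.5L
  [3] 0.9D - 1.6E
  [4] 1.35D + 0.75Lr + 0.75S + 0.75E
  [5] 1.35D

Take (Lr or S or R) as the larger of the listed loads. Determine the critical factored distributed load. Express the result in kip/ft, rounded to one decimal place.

11.6 kip/ft

(Lr or S) → Lr = 3.4 kip/ft; (Lr or S or R) → Lr = 3.4 kip/ft.
[1] 1.4(3.1) + 0.7(3.5) + 0.7(3.4) = 9.2
[2] 1.2(3.1) + 1.7(3.4) + 0.5(4.1) = 11.6
[3] 0.9(3.1) - 1.6(3.5) = -2.8
[4] 1.35(3.1) + 0.75(3.4) + 0.75(0.3) + 0.75(3.5) = 9.6
[5] 1.35(3.1) = 4.2
Combination 2 governs: w_u = 11.6 kip/ft.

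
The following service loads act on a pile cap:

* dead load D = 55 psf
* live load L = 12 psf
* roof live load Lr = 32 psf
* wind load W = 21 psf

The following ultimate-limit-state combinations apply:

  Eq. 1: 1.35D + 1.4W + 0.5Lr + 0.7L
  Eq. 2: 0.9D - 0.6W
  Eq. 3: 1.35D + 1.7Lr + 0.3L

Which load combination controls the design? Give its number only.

Eq. 1: 1.35(55) + 1.4(21) + 0.5(32) + 0.7(12) = 74.25 + 29.40 + 16.00 + 8.40 = 128.05
Eq. 2: 0.9(55) - 0.6(21) = 49.50 - 12.60 = 36.90
Eq. 3: 1.35(55) + 1.7(32) + 0.3(12) = 74.25 + 54.40 + 3.60 = 132.25
The largest value is 132.25 psf from combination 3.

Combination 3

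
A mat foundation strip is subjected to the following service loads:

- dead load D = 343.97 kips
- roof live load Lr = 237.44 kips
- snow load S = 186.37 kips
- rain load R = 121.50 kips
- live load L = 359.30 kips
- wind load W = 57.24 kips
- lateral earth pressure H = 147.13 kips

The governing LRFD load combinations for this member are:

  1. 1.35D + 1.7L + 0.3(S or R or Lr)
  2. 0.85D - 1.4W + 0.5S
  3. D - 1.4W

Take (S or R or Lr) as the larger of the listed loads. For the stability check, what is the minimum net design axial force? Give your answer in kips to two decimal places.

(S or R or Lr) → Lr = 237.44 kips.
1. 1.35(343.97) + 1.7(359.30) + 0.3(237.44) = 464.36 + 610.81 + 71.23 = 1146.40
2. 0.85(343.97) - 1.4(57.24) + 0.5(186.37) = 292.37 - 80.14 + 93.19 = 305.42
3. 1.0(343.97) - 1.4(57.24) = 343.97 - 80.14 = 263.83
Combination 3 gives the minimum: 263.83 kips.

263.83 kips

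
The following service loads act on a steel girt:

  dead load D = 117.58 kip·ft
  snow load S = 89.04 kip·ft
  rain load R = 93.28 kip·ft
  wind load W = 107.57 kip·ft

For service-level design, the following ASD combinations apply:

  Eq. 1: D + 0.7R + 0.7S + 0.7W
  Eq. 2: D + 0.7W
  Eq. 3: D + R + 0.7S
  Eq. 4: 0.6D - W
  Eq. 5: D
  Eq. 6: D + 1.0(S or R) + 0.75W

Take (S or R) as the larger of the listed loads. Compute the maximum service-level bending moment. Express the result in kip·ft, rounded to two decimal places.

(S or R) → R = 93.28 kip·ft.
Eq. 1: 1.0(117.58) + 0.7(93.28) + 0.7(89.04) + 0.7(107.57) = 320.50
Eq. 2: 1.0(117.58) + 0.7(107.57) = 117.58 + 75.30 = 192.88
Eq. 3: 1.0(117.58) + 1.0(93.28) + 0.7(89.04) = 117.58 + 93.28 + 62.33 = 273.19
Eq. 4: 0.6(117.58) - 1.0(107.57) = 70.55 - 107.57 = -37.02
Eq. 5: 1.0(117.58) = 117.58
Eq. 6: 1.0(117.58) + 1.0(93.28) + 0.75(107.57) = 117.58 + 93.28 + 80.68 = 291.54
The controlling combination is 1, giving 320.50 kip·ft.

320.50 kip·ft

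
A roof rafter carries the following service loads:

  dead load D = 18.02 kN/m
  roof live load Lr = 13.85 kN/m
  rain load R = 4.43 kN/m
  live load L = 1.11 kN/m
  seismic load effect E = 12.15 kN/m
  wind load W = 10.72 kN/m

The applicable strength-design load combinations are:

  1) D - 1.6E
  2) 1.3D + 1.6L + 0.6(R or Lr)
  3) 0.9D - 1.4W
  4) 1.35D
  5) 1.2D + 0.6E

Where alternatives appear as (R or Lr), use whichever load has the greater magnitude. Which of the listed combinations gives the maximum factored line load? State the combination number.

(R or Lr) → Lr = 13.85 kN/m.
1) 1.0(18.02) - 1.6(12.15) = 18.02 - 19.44 = -1.42
2) 1.3(18.02) + 1.6(1.11) + 0.6(13.85) = 33.51
3) 0.9(18.02) - 1.4(10.72) = 16.22 - 15.01 = 1.21
4) 1.35(18.02) = 24.33
5) 1.2(18.02) + 0.6(12.15) = 21.62 + 7.29 = 28.91
The largest value is 33.51 kN/m from combination 2.

Combination 2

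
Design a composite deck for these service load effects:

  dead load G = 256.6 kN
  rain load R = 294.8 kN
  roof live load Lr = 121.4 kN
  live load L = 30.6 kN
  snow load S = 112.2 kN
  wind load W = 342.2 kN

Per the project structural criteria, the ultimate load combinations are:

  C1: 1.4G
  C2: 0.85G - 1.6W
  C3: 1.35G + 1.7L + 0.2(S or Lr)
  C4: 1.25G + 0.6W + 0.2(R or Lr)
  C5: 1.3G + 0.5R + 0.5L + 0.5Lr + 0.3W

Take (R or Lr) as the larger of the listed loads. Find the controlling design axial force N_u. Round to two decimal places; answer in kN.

(S or Lr) → Lr = 121.4 kN; (R or Lr) → R = 294.8 kN.
C1: 1.4(256.6) = 359.24
C2: 0.85(256.6) - 1.6(342.2) = 218.11 - 547.52 = -329.41
C3: 1.35(256.6) + 1.7(30.6) + 0.2(121.4) = 346.41 + 52.02 + 24.28 = 422.71
C4: 1.25(256.6) + 0.6(342.2) + 0.2(294.8) = 320.75 + 205.32 + 58.96 = 585.03
C5: 1.3(256.6) + 0.5(294.8) + 0.5(30.6) + 0.5(121.4) + 0.3(342.2) = 333.58 + 147.40 + 15.30 + 60.70 + 102.66 = 659.64
The controlling combination is 5, giving 659.64 kN.

659.64 kN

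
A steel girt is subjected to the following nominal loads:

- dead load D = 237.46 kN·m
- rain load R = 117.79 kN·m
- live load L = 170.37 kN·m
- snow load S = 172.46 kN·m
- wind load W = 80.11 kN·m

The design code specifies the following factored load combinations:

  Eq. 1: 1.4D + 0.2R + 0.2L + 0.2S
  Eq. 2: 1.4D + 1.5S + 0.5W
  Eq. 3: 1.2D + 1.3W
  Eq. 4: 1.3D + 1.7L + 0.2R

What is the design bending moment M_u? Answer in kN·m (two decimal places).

631.19 kN·m

Eq. 1: 1.4(237.46) + 0.2(117.79) + 0.2(170.37) + 0.2(172.46) = 424.57
Eq. 2: 1.4(237.46) + 1.5(172.46) + 0.5(80.11) = 332.44 + 258.69 + 40.06 = 631.19
Eq. 3: 1.2(237.46) + 1.3(80.11) = 389.10
Eq. 4: 1.3(237.46) + 1.7(170.37) + 0.2(117.79) = 308.70 + 289.63 + 23.56 = 621.89
Maximum is from combination 2.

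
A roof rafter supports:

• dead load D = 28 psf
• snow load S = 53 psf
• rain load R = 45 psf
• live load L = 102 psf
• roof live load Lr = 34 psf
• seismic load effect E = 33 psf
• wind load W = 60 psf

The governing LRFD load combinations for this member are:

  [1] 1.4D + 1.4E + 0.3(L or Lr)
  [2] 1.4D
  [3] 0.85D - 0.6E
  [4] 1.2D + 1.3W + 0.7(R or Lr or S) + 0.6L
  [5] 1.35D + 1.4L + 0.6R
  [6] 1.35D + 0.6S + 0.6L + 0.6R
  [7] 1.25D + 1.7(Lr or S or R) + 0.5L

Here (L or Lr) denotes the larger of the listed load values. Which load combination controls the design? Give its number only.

(L or Lr) → L = 102 psf; (R or Lr or S) → S = 53 psf; (Lr or S or R) → S = 53 psf.
[1] 1.4(28) + 1.4(33) + 0.3(102) = 39.2 + 46.2 + 30.6 = 116.0
[2] 1.4(28) = 39.2
[3] 0.85(28) - 0.6(33) = 23.8 - 19.8 = 4.0
[4] 1.2(28) + 1.3(60) + 0.7(53) + 0.6(102) = 33.6 + 78.0 + 37.1 + 61.2 = 209.9
[5] 1.35(28) + 1.4(102) + 0.6(45) = 37.8 + 142.8 + 27.0 = 207.6
[6] 1.35(28) + 0.6(53) + 0.6(102) + 0.6(45) = 37.8 + 31.8 + 61.2 + 27.0 = 157.8
[7] 1.25(28) + 1.7(53) + 0.5(102) = 35.0 + 90.1 + 51.0 = 176.1
The largest value is 209.9 psf from combination 4.

Combination 4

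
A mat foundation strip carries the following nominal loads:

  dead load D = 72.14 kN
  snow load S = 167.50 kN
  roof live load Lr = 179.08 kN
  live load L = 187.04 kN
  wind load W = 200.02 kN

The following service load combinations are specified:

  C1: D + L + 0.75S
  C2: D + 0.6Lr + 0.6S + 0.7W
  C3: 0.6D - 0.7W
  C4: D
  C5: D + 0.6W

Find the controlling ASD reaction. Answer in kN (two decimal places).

420.10 kN

C1: 1.0(72.14) + 1.0(187.04) + 0.75(167.50) = 384.81
C2: 1.0(72.14) + 0.6(179.08) + 0.6(167.50) + 0.7(200.02) = 420.10
C3: 0.6(72.14) - 0.7(200.02) = -96.73
C4: 1.0(72.14) = 72.14
C5: 1.0(72.14) + 0.6(200.02) = 192.15
The controlling combination is 2, giving 420.10 kN.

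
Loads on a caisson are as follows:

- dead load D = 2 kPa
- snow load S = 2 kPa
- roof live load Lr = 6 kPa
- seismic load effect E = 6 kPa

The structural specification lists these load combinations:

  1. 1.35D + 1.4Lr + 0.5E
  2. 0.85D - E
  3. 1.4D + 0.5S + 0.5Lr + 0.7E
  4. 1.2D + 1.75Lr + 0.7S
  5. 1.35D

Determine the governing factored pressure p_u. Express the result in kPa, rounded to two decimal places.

1. 1.35(2) + 1.4(6) + 0.5(6) = 2.70 + 8.40 + 3.00 = 14.10
2. 0.85(2) - 1.0(6) = 1.70 - 6.00 = -4.30
3. 1.4(2) + 0.5(2) + 0.5(6) + 0.7(6) = 2.80 + 1.00 + 3.00 + 4.20 = 11.00
4. 1.2(2) + 1.75(6) + 0.7(2) = 2.40 + 10.50 + 1.40 = 14.30
5. 1.35(2) = 2.70
The controlling combination is 4, giving 14.30 kPa.

14.30 kPa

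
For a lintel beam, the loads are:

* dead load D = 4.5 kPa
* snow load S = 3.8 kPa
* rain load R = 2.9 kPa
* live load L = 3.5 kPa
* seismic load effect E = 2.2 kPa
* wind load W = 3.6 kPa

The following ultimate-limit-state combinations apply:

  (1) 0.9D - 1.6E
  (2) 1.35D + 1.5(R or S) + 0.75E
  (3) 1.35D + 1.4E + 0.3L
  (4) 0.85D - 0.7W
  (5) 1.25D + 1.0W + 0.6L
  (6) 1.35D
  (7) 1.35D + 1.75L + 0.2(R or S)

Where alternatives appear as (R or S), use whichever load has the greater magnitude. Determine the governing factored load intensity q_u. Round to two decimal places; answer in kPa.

13.43 kPa

(R or S) → S = 3.8 kPa.
(1) 0.9(4.5) - 1.6(2.2) = 0.53
(2) 1.35(4.5) + 1.5(3.8) + 0.75(2.2) = 13.43
(3) 1.35(4.5) + 1.4(2.2) + 0.3(3.5) = 10.21
(4) 0.85(4.5) - 0.7(3.6) = 1.31
(5) 1.25(4.5) + 1.0(3.6) + 0.6(3.5) = 11.33
(6) 1.35(4.5) = 6.08
(7) 1.35(4.5) + 1.75(3.5) + 0.2(3.8) = 12.96
The controlling combination is 2, giving 13.43 kPa.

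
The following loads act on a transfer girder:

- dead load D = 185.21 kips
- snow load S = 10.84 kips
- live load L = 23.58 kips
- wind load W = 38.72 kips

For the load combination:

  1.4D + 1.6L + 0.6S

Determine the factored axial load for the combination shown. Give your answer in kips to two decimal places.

303.53 kips

1.4(185.21) + 1.6(23.58) + 0.6(10.84) = 303.53
P_u = 303.53 kips.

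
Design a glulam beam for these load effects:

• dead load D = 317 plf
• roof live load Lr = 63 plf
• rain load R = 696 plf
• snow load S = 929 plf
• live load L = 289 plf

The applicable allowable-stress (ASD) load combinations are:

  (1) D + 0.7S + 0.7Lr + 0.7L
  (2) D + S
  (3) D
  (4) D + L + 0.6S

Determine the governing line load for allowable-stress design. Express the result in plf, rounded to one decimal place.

(1) 1.0(317) + 0.7(929) + 0.7(63) + 0.7(289) = 1213.7
(2) 1.0(317) + 1.0(929) = 1246.0
(3) 1.0(317) = 317.0
(4) 1.0(317) + 1.0(289) + 0.6(929) = 1163.4
Combination 2 governs: w = 1246.0 plf.

1246.0 plf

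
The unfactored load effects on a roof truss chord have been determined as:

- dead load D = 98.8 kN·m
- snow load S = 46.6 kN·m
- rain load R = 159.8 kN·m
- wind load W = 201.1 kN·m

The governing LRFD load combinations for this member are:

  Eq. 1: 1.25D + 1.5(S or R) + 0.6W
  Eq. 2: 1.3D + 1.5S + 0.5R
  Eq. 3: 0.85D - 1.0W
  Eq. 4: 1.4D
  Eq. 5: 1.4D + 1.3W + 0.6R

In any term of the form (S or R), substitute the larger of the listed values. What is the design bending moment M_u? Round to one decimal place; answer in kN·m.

495.6 kN·m

(S or R) → R = 159.8 kN·m.
Eq. 1: 1.25(98.8) + 1.5(159.8) + 0.6(201.1) = 123.5 + 239.7 + 120.7 = 483.9
Eq. 2: 1.3(98.8) + 1.5(46.6) + 0.5(159.8) = 128.4 + 69.9 + 79.9 = 278.2
Eq. 3: 0.85(98.8) - 1.0(201.1) = 84.0 - 201.1 = -117.1
Eq. 4: 1.4(98.8) = 138.3
Eq. 5: 1.4(98.8) + 1.3(201.1) + 0.6(159.8) = 138.3 + 261.4 + 95.9 = 495.6
Combination 5 governs: M_u = 495.6 kN·m.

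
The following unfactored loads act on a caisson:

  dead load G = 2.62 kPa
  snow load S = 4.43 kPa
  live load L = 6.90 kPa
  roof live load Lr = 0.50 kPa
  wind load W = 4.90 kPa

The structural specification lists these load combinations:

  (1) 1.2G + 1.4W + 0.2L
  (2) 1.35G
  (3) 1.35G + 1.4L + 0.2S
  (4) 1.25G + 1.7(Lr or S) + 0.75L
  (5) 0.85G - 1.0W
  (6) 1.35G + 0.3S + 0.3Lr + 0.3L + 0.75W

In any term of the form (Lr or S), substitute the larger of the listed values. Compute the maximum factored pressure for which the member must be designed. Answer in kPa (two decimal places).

15.98 kPa

(Lr or S) → S = 4.43 kPa.
(1) 1.2(2.62) + 1.4(4.90) + 0.2(6.90) = 3.14 + 6.86 + 1.38 = 11.38
(2) 1.35(2.62) = 3.54
(3) 1.35(2.62) + 1.4(6.90) + 0.2(4.43) = 14.08
(4) 1.25(2.62) + 1.7(4.43) + 0.75(6.90) = 15.98
(5) 0.85(2.62) - 1.0(4.90) = 2.23 - 4.90 = -2.67
(6) 1.35(2.62) + 0.3(4.43) + 0.3(0.50) + 0.3(6.90) + 0.75(4.90) = 10.76
Maximum is from combination 4.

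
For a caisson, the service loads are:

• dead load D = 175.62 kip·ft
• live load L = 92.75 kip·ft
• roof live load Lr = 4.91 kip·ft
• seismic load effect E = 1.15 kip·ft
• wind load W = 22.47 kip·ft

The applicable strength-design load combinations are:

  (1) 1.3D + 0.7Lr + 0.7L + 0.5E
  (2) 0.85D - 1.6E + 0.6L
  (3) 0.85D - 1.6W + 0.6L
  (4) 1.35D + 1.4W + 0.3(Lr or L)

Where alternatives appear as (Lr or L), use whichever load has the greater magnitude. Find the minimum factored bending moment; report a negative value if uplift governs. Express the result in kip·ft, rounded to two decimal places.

(Lr or L) → L = 92.75 kip·ft.
(1) 1.3(175.62) + 0.7(4.91) + 0.7(92.75) + 0.5(1.15) = 297.24
(2) 0.85(175.62) - 1.6(1.15) + 0.6(92.75) = 149.28 - 1.84 + 55.65 = 203.09
(3) 0.85(175.62) - 1.6(22.47) + 0.6(92.75) = 149.28 - 35.95 + 55.65 = 168.98
(4) 1.35(175.62) + 1.4(22.47) + 0.3(92.75) = 296.37
Combination 3 gives the minimum: 168.98 kip·ft.

168.98 kip·ft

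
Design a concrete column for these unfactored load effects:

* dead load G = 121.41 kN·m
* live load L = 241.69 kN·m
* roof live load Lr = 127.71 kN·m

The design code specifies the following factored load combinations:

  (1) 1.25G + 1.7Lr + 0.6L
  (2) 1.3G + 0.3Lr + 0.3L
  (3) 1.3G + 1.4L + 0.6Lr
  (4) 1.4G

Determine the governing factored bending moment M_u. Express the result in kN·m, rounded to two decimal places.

572.83 kN·m

(1) 1.25(121.41) + 1.7(127.71) + 0.6(241.69) = 151.76 + 217.11 + 145.01 = 513.88
(2) 1.3(121.41) + 0.3(127.71) + 0.3(241.69) = 157.83 + 38.31 + 72.51 = 268.65
(3) 1.3(121.41) + 1.4(241.69) + 0.6(127.71) = 157.83 + 338.37 + 76.63 = 572.83
(4) 1.4(121.41) = 169.97
The controlling combination is 3, giving 572.83 kN·m.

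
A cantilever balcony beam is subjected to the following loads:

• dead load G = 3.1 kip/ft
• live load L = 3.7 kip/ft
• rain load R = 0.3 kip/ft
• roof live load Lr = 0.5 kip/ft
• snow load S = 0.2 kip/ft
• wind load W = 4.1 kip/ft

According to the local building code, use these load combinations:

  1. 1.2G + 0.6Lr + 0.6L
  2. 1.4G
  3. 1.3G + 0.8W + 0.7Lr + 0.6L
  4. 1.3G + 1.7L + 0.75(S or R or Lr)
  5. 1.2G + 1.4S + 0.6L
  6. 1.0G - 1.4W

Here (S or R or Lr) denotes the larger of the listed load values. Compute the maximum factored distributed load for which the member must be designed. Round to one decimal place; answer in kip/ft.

10.7 kip/ft

(S or R or Lr) → Lr = 0.5 kip/ft.
1. 1.2(3.1) + 0.6(0.5) + 0.6(3.7) = 3.7 + 0.3 + 2.2 = 6.2
2. 1.4(3.1) = 4.3
3. 1.3(3.1) + 0.8(4.1) + 0.7(0.5) + 0.6(3.7) = 4.0 + 3.3 + 0.4 + 2.2 = 9.9
4. 1.3(3.1) + 1.7(3.7) + 0.75(0.5) = 4.0 + 6.3 + 0.4 = 10.7
5. 1.2(3.1) + 1.4(0.2) + 0.6(3.7) = 3.7 + 0.3 + 2.2 = 6.2
6. 1.0(3.1) - 1.4(4.1) = 3.1 - 5.7 = -2.6
Maximum is from combination 4.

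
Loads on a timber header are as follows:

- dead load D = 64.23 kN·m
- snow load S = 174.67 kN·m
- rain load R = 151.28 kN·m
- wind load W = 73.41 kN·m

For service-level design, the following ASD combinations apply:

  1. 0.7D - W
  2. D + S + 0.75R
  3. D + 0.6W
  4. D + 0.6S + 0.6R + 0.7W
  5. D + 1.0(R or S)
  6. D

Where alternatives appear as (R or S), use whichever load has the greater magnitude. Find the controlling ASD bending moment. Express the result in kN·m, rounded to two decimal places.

352.36 kN·m

(R or S) → S = 174.67 kN·m.
1. 0.7(64.23) - 1.0(73.41) = 44.96 - 73.41 = -28.45
2. 1.0(64.23) + 1.0(174.67) + 0.75(151.28) = 64.23 + 174.67 + 113.46 = 352.36
3. 1.0(64.23) + 0.6(73.41) = 64.23 + 44.05 = 108.28
4. 1.0(64.23) + 0.6(174.67) + 0.6(151.28) + 0.7(73.41) = 64.23 + 104.80 + 90.77 + 51.39 = 311.19
5. 1.0(64.23) + 1.0(174.67) = 64.23 + 174.67 = 238.90
6. 1.0(64.23) = 64.23
Maximum is from combination 2.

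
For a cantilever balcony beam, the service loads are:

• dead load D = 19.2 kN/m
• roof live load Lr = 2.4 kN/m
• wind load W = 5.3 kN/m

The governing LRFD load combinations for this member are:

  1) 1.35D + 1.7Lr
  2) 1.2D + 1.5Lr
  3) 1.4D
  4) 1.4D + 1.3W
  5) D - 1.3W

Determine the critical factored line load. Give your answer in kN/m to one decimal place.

33.8 kN/m

1) 1.35(19.2) + 1.7(2.4) = 25.9 + 4.1 = 30.0
2) 1.2(19.2) + 1.5(2.4) = 23.0 + 3.6 = 26.6
3) 1.4(19.2) = 26.9
4) 1.4(19.2) + 1.3(5.3) = 26.9 + 6.9 = 33.8
5) 1.0(19.2) - 1.3(5.3) = 19.2 - 6.9 = 12.3
Combination 4 governs: w_u = 33.8 kN/m.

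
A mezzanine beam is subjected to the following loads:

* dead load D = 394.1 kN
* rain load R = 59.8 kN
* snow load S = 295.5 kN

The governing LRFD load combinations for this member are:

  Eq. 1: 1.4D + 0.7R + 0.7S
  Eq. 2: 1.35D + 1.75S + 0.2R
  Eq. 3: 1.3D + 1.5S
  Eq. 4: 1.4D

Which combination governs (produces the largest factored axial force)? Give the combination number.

Eq. 1: 1.4(394.1) + 0.7(59.8) + 0.7(295.5) = 551.7 + 41.9 + 206.9 = 800.5
Eq. 2: 1.35(394.1) + 1.75(295.5) + 0.2(59.8) = 532.0 + 517.1 + 12.0 = 1061.1
Eq. 3: 1.3(394.1) + 1.5(295.5) = 512.3 + 443.3 = 955.6
Eq. 4: 1.4(394.1) = 551.7
The largest value is 1061.1 kN from combination 2.

Combination 2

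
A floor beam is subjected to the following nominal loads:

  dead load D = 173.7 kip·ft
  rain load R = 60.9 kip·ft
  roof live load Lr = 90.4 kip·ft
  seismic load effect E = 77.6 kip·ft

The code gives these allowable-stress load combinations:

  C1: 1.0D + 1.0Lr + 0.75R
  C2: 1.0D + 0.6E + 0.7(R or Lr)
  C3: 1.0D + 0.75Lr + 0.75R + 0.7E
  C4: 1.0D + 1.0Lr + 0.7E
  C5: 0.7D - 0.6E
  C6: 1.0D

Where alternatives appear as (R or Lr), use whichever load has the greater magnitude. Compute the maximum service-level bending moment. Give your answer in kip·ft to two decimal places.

341.50 kip·ft

(R or Lr) → Lr = 90.4 kip·ft.
C1: 1.0(173.7) + 1.0(90.4) + 0.75(60.9) = 173.70 + 90.40 + 45.68 = 309.78
C2: 1.0(173.7) + 0.6(77.6) + 0.7(90.4) = 173.70 + 46.56 + 63.28 = 283.54
C3: 1.0(173.7) + 0.75(90.4) + 0.75(60.9) + 0.7(77.6) = 173.70 + 67.80 + 45.68 + 54.32 = 341.50
C4: 1.0(173.7) + 1.0(90.4) + 0.7(77.6) = 173.70 + 90.40 + 54.32 = 318.42
C5: 0.7(173.7) - 0.6(77.6) = 121.59 - 46.56 = 75.03
C6: 1.0(173.7) = 173.70
Combination 3 governs: M = 341.50 kip·ft.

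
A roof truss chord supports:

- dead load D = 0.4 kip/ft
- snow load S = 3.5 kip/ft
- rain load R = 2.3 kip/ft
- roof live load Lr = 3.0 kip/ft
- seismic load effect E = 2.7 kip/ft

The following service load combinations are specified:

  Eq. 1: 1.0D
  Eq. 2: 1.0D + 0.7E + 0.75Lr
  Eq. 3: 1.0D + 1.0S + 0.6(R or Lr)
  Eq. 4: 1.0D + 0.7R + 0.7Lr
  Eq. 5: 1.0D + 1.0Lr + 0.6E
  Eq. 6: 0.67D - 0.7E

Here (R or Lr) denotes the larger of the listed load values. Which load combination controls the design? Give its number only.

(R or Lr) → Lr = 3.0 kip/ft.
Eq. 1: 1.0(0.4) = 0.40
Eq. 2: 1.0(0.4) + 0.7(2.7) + 0.75(3.0) = 0.40 + 1.89 + 2.25 = 4.54
Eq. 3: 1.0(0.4) + 1.0(3.5) + 0.6(3.0) = 0.40 + 3.50 + 1.80 = 5.70
Eq. 4: 1.0(0.4) + 0.7(2.3) + 0.7(3.0) = 0.40 + 1.61 + 2.10 = 4.11
Eq. 5: 1.0(0.4) + 1.0(3.0) + 0.6(2.7) = 0.40 + 3.00 + 1.62 = 5.02
Eq. 6: 0.67(0.4) - 0.7(2.7) = 0.27 - 1.89 = -1.62
The largest value is 5.70 kip/ft from combination 3.

Combination 3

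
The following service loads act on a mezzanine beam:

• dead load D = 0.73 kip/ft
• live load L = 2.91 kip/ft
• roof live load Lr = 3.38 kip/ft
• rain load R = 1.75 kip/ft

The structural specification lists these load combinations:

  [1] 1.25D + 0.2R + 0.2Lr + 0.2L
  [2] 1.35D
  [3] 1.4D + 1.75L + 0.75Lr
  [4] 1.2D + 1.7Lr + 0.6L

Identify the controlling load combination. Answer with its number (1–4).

[1] 1.25(0.73) + 0.2(1.75) + 0.2(3.38) + 0.2(2.91) = 0.91 + 0.35 + 0.68 + 0.58 = 2.52
[2] 1.35(0.73) = 0.99
[3] 1.4(0.73) + 1.75(2.91) + 0.75(3.38) = 1.02 + 5.09 + 2.54 = 8.65
[4] 1.2(0.73) + 1.7(3.38) + 0.6(2.91) = 8.37
The largest value is 8.65 kip/ft from combination 3.

Combination 3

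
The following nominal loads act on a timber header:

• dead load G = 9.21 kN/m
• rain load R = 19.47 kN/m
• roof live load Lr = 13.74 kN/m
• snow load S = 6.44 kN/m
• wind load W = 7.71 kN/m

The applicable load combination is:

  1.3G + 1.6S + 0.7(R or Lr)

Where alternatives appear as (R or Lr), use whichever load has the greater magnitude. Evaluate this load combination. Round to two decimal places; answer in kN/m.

35.91 kN/m

(R or Lr) → R = 19.47 kN/m.
1.3(9.21) + 1.6(6.44) + 0.7(19.47) = 35.91
w_u = 35.91 kN/m.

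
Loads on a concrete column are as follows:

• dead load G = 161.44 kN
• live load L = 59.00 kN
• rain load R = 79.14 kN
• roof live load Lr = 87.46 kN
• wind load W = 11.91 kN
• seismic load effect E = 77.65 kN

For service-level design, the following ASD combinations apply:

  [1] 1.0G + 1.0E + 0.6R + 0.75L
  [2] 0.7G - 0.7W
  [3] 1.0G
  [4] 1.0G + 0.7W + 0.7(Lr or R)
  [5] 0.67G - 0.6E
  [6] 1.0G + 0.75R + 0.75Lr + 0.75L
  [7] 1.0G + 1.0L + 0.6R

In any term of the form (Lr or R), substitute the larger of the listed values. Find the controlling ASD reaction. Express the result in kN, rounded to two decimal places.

(Lr or R) → Lr = 87.46 kN.
[1] 1.0(161.44) + 1.0(77.65) + 0.6(79.14) + 0.75(59.00) = 161.44 + 77.65 + 47.48 + 44.25 = 330.82
[2] 0.7(161.44) - 0.7(11.91) = 113.01 - 8.34 = 104.67
[3] 1.0(161.44) = 161.44
[4] 1.0(161.44) + 0.7(11.91) + 0.7(87.46) = 161.44 + 8.34 + 61.22 = 231.00
[5] 0.67(161.44) - 0.6(77.65) = 108.16 - 46.59 = 61.57
[6] 1.0(161.44) + 0.75(79.14) + 0.75(87.46) + 0.75(59.00) = 330.64
[7] 1.0(161.44) + 1.0(59.00) + 0.6(79.14) = 161.44 + 59.00 + 47.48 = 267.92
The controlling combination is 1, giving 330.82 kN.

330.82 kN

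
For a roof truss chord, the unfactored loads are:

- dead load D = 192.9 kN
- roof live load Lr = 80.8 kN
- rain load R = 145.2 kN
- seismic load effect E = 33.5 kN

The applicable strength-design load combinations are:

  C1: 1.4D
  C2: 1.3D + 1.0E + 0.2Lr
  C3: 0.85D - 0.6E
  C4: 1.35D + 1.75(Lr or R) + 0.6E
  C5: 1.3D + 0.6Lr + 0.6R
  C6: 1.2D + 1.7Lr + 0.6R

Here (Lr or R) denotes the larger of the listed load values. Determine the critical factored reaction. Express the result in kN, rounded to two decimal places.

534.62 kN

(Lr or R) → R = 145.2 kN.
C1: 1.4(192.9) = 270.06
C2: 1.3(192.9) + 1.0(33.5) + 0.2(80.8) = 300.43
C3: 0.85(192.9) - 0.6(33.5) = 143.87
C4: 1.35(192.9) + 1.75(145.2) + 0.6(33.5) = 534.62
C5: 1.3(192.9) + 0.6(80.8) + 0.6(145.2) = 386.37
C6: 1.2(192.9) + 1.7(80.8) + 0.6(145.2) = 455.96
The controlling combination is 4, giving 534.62 kN.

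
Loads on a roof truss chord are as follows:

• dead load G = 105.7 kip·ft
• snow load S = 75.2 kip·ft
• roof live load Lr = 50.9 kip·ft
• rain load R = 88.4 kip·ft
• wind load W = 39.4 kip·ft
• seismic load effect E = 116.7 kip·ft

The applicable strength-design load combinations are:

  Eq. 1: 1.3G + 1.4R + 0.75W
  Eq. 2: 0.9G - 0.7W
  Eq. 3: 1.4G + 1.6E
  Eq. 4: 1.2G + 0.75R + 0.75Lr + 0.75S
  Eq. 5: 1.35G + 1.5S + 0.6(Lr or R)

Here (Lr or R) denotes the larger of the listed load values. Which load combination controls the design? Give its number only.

Combination 3

(Lr or R) → R = 88.4 kip·ft.
Eq. 1: 1.3(105.7) + 1.4(88.4) + 0.75(39.4) = 290.7
Eq. 2: 0.9(105.7) - 0.7(39.4) = 67.6
Eq. 3: 1.4(105.7) + 1.6(116.7) = 148.0 + 186.7 = 334.7
Eq. 4: 1.2(105.7) + 0.75(88.4) + 0.75(50.9) + 0.75(75.2) = 126.8 + 66.3 + 38.2 + 56.4 = 287.7
Eq. 5: 1.35(105.7) + 1.5(75.2) + 0.6(88.4) = 142.7 + 112.8 + 53.0 = 308.5
The largest value is 334.7 kip·ft from combination 3.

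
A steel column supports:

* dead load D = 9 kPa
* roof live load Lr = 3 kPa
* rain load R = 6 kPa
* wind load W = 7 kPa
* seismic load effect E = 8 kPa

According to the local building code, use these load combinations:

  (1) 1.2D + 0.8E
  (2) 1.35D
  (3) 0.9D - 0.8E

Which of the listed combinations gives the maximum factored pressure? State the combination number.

(1) 1.2(9) + 0.8(8) = 10.8 + 6.4 = 17.2
(2) 1.35(9) = 12.2
(3) 0.9(9) - 0.8(8) = 8.1 - 6.4 = 1.7
The largest value is 17.2 kPa from combination 1.

Combination 1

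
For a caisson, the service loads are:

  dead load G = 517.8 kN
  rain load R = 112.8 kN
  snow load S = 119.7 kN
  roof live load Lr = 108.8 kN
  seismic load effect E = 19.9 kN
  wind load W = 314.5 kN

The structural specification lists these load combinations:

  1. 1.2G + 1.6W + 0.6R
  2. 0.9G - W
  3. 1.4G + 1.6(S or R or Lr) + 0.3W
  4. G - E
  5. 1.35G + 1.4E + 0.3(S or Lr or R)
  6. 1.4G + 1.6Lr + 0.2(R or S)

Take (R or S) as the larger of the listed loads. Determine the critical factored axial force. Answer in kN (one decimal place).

1192.2 kN

(S or R or Lr) → S = 119.7 kN; (S or Lr or R) → S = 119.7 kN; (R or S) → S = 119.7 kN.
1. 1.2(517.8) + 1.6(314.5) + 0.6(112.8) = 1192.2
2. 0.9(517.8) - 1.0(314.5) = 466.0 - 314.5 = 151.5
3. 1.4(517.8) + 1.6(119.7) + 0.3(314.5) = 724.9 + 191.5 + 94.4 = 1010.8
4. 1.0(517.8) - 1.0(19.9) = 517.8 - 19.9 = 497.9
5. 1.35(517.8) + 1.4(19.9) + 0.3(119.7) = 699.0 + 27.9 + 35.9 = 762.8
6. 1.4(517.8) + 1.6(108.8) + 0.2(119.7) = 724.9 + 174.1 + 23.9 = 922.9
Maximum is from combination 1.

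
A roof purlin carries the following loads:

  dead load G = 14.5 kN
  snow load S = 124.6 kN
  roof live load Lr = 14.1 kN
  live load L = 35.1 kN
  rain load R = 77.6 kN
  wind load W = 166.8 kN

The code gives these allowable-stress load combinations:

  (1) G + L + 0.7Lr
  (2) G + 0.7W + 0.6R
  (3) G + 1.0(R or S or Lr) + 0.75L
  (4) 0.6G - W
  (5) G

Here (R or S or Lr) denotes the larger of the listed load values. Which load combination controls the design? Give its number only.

(R or S or Lr) → S = 124.6 kN.
(1) 1.0(14.5) + 1.0(35.1) + 0.7(14.1) = 59.47
(2) 1.0(14.5) + 0.7(166.8) + 0.6(77.6) = 177.82
(3) 1.0(14.5) + 1.0(124.6) + 0.75(35.1) = 165.43
(4) 0.6(14.5) - 1.0(166.8) = -158.10
(5) 1.0(14.5) = 14.50
The largest value is 177.82 kN from combination 2.

Combination 2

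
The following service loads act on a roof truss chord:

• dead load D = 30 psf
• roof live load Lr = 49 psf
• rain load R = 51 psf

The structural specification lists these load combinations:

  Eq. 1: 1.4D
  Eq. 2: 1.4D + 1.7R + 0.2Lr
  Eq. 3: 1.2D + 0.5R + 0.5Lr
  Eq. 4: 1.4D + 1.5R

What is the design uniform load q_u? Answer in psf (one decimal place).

Eq. 1: 1.4(30) = 42.0
Eq. 2: 1.4(30) + 1.7(51) + 0.2(49) = 42.0 + 86.7 + 9.8 = 138.5
Eq. 3: 1.2(30) + 0.5(51) + 0.5(49) = 36.0 + 25.5 + 24.5 = 86.0
Eq. 4: 1.4(30) + 1.5(51) = 42.0 + 76.5 = 118.5
The controlling combination is 2, giving 138.5 psf.

138.5 psf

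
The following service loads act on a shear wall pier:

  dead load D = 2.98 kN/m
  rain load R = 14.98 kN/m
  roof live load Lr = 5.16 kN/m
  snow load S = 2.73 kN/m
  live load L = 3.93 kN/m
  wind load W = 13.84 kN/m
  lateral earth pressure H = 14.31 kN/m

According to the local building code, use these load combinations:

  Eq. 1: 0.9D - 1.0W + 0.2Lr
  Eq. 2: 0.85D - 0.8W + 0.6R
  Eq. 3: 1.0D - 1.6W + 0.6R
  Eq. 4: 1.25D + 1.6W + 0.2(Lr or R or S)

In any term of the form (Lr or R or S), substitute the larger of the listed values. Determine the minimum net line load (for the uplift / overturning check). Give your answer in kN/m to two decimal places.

(Lr or R or S) → R = 14.98 kN/m.
Eq. 1: 0.9(2.98) - 1.0(13.84) + 0.2(5.16) = -10.13
Eq. 2: 0.85(2.98) - 0.8(13.84) + 0.6(14.98) = 0.45
Eq. 3: 1.0(2.98) - 1.6(13.84) + 0.6(14.98) = -10.18
Eq. 4: 1.25(2.98) + 1.6(13.84) + 0.2(14.98) = 28.87
Combination 3 gives the minimum: -10.18 kN/m.

-10.18 kN/m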